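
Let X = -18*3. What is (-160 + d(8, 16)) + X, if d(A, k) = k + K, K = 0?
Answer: -198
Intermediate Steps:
d(A, k) = k (d(A, k) = k + 0 = k)
X = -54
(-160 + d(8, 16)) + X = (-160 + 16) - 54 = -144 - 54 = -198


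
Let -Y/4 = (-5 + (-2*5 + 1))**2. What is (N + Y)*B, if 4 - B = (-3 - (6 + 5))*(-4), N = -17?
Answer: 41652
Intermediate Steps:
B = -52 (B = 4 - (-3 - (6 + 5))*(-4) = 4 - (-3 - 1*11)*(-4) = 4 - (-3 - 11)*(-4) = 4 - (-14)*(-4) = 4 - 1*56 = 4 - 56 = -52)
Y = -784 (Y = -4*(-5 + (-2*5 + 1))**2 = -4*(-5 + (-10 + 1))**2 = -4*(-5 - 9)**2 = -4*(-14)**2 = -4*196 = -784)
(N + Y)*B = (-17 - 784)*(-52) = -801*(-52) = 41652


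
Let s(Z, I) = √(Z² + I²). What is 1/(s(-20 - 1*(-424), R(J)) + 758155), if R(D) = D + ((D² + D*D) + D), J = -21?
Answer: 758155/574798135209 - 4*√54301/574798135209 ≈ 1.3174e-6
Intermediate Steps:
R(D) = 2*D + 2*D² (R(D) = D + ((D² + D²) + D) = D + (2*D² + D) = D + (D + 2*D²) = 2*D + 2*D²)
s(Z, I) = √(I² + Z²)
1/(s(-20 - 1*(-424), R(J)) + 758155) = 1/(√((2*(-21)*(1 - 21))² + (-20 - 1*(-424))²) + 758155) = 1/(√((2*(-21)*(-20))² + (-20 + 424)²) + 758155) = 1/(√(840² + 404²) + 758155) = 1/(√(705600 + 163216) + 758155) = 1/(√868816 + 758155) = 1/(4*√54301 + 758155) = 1/(758155 + 4*√54301)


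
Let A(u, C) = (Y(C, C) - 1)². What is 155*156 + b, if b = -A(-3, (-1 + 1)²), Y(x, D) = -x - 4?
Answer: 24155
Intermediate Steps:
Y(x, D) = -4 - x
A(u, C) = (-5 - C)² (A(u, C) = ((-4 - C) - 1)² = (-5 - C)²)
b = -25 (b = -(5 + (-1 + 1)²)² = -(5 + 0²)² = -(5 + 0)² = -1*5² = -1*25 = -25)
155*156 + b = 155*156 - 25 = 24180 - 25 = 24155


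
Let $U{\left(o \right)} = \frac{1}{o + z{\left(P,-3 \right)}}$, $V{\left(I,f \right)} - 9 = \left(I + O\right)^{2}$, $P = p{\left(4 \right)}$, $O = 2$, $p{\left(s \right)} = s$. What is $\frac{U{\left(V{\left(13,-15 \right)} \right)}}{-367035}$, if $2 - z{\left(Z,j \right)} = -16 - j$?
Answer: $- \frac{1}{91391715} \approx -1.0942 \cdot 10^{-8}$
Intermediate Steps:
$P = 4$
$z{\left(Z,j \right)} = 18 + j$ ($z{\left(Z,j \right)} = 2 - \left(-16 - j\right) = 2 + \left(16 + j\right) = 18 + j$)
$V{\left(I,f \right)} = 9 + \left(2 + I\right)^{2}$ ($V{\left(I,f \right)} = 9 + \left(I + 2\right)^{2} = 9 + \left(2 + I\right)^{2}$)
$U{\left(o \right)} = \frac{1}{15 + o}$ ($U{\left(o \right)} = \frac{1}{o + \left(18 - 3\right)} = \frac{1}{o + 15} = \frac{1}{15 + o}$)
$\frac{U{\left(V{\left(13,-15 \right)} \right)}}{-367035} = \frac{1}{\left(15 + \left(9 + \left(2 + 13\right)^{2}\right)\right) \left(-367035\right)} = \frac{1}{15 + \left(9 + 15^{2}\right)} \left(- \frac{1}{367035}\right) = \frac{1}{15 + \left(9 + 225\right)} \left(- \frac{1}{367035}\right) = \frac{1}{15 + 234} \left(- \frac{1}{367035}\right) = \frac{1}{249} \left(- \frac{1}{367035}\right) = - \frac{1}{91391715}$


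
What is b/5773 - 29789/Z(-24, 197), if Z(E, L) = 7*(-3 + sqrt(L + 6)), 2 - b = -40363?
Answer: -20047827/340858 - 29789*sqrt(203)/1358 ≈ -371.35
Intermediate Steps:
b = 40365 (b = 2 - 1*(-40363) = 2 + 40363 = 40365)
Z(E, L) = -21 + 7*sqrt(6 + L) (Z(E, L) = 7*(-3 + sqrt(6 + L)) = -21 + 7*sqrt(6 + L))
b/5773 - 29789/Z(-24, 197) = 40365/5773 - 29789/(-21 + 7*sqrt(6 + 197)) = 40365*(1/5773) - 29789/(-21 + 7*sqrt(203)) = 1755/251 - 29789/(-21 + 7*sqrt(203))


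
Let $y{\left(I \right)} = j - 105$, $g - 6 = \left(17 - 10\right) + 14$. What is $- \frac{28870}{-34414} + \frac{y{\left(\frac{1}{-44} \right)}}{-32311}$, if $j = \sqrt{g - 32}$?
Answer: $\frac{468216020}{555975377} - \frac{i \sqrt{5}}{32311} \approx 0.84215 - 6.9204 \cdot 10^{-5} i$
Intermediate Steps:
$g = 27$ ($g = 6 + \left(\left(17 - 10\right) + 14\right) = 6 + \left(7 + 14\right) = 6 + 21 = 27$)
$j = i \sqrt{5}$ ($j = \sqrt{27 - 32} = \sqrt{-5} = i \sqrt{5} \approx 2.2361 i$)
$y{\left(I \right)} = -105 + i \sqrt{5}$ ($y{\left(I \right)} = i \sqrt{5} - 105 = -105 + i \sqrt{5}$)
$- \frac{28870}{-34414} + \frac{y{\left(\frac{1}{-44} \right)}}{-32311} = - \frac{28870}{-34414} + \frac{-105 + i \sqrt{5}}{-32311} = \left(-28870\right) \left(- \frac{1}{34414}\right) + \left(-105 + i \sqrt{5}\right) \left(- \frac{1}{32311}\right) = \frac{14435}{17207} + \left(\frac{105}{32311} - \frac{i \sqrt{5}}{32311}\right) = \frac{468216020}{555975377} - \frac{i \sqrt{5}}{32311}$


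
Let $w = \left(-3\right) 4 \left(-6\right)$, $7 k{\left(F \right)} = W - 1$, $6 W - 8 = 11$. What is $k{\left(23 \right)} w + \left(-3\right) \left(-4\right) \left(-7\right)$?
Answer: $- \frac{432}{7} \approx -61.714$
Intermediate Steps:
$W = \frac{19}{6}$ ($W = \frac{4}{3} + \frac{1}{6} \cdot 11 = \frac{4}{3} + \frac{11}{6} = \frac{19}{6} \approx 3.1667$)
$k{\left(F \right)} = \frac{13}{42}$ ($k{\left(F \right)} = \frac{\frac{19}{6} - 1}{7} = \frac{1}{7} \cdot \frac{13}{6} = \frac{13}{42}$)
$w = 72$ ($w = \left(-12\right) \left(-6\right) = 72$)
$k{\left(23 \right)} w + \left(-3\right) \left(-4\right) \left(-7\right) = \frac{13}{42} \cdot 72 + \left(-3\right) \left(-4\right) \left(-7\right) = \frac{156}{7} + 12 \left(-7\right) = \frac{156}{7} - 84 = - \frac{432}{7}$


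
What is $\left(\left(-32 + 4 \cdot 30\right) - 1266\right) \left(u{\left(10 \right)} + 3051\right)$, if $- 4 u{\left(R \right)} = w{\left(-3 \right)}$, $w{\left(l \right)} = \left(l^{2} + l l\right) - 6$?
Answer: $-3590544$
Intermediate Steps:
$w{\left(l \right)} = -6 + 2 l^{2}$ ($w{\left(l \right)} = \left(l^{2} + l^{2}\right) - 6 = 2 l^{2} - 6 = -6 + 2 l^{2}$)
$u{\left(R \right)} = -3$ ($u{\left(R \right)} = - \frac{-6 + 2 \left(-3\right)^{2}}{4} = - \frac{-6 + 2 \cdot 9}{4} = - \frac{-6 + 18}{4} = \left(- \frac{1}{4}\right) 12 = -3$)
$\left(\left(-32 + 4 \cdot 30\right) - 1266\right) \left(u{\left(10 \right)} + 3051\right) = \left(\left(-32 + 4 \cdot 30\right) - 1266\right) \left(-3 + 3051\right) = \left(\left(-32 + 120\right) - 1266\right) 3048 = \left(88 - 1266\right) 3048 = \left(-1178\right) 3048 = -3590544$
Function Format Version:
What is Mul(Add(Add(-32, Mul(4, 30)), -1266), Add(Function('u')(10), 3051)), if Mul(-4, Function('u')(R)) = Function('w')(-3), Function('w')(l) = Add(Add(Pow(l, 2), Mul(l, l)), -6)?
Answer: -3590544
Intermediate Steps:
Function('w')(l) = Add(-6, Mul(2, Pow(l, 2))) (Function('w')(l) = Add(Add(Pow(l, 2), Pow(l, 2)), -6) = Add(Mul(2, Pow(l, 2)), -6) = Add(-6, Mul(2, Pow(l, 2))))
Function('u')(R) = -3 (Function('u')(R) = Mul(Rational(-1, 4), Add(-6, Mul(2, Pow(-3, 2)))) = Mul(Rational(-1, 4), Add(-6, Mul(2, 9))) = Mul(Rational(-1, 4), Add(-6, 18)) = Mul(Rational(-1, 4), 12) = -3)
Mul(Add(Add(-32, Mul(4, 30)), -1266), Add(Function('u')(10), 3051)) = Mul(Add(Add(-32, Mul(4, 30)), -1266), Add(-3, 3051)) = Mul(Add(Add(-32, 120), -1266), 3048) = Mul(Add(88, -1266), 3048) = Mul(-1178, 3048) = -3590544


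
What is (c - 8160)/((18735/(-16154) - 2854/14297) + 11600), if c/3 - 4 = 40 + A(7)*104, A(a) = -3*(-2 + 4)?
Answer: -69286121400/81174224333 ≈ -0.85355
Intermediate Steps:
A(a) = -6 (A(a) = -3*2 = -6)
c = -1740 (c = 12 + 3*(40 - 6*104) = 12 + 3*(40 - 624) = 12 + 3*(-584) = 12 - 1752 = -1740)
(c - 8160)/((18735/(-16154) - 2854/14297) + 11600) = (-1740 - 8160)/((18735/(-16154) - 2854/14297) + 11600) = -9900/((18735*(-1/16154) - 2854*1/14297) + 11600) = -9900/((-18735/16154 - 2854/14297) + 11600) = -9900/(-313957811/230953738 + 11600) = -9900/2678749402989/230953738 = -9900*230953738/2678749402989 = -69286121400/81174224333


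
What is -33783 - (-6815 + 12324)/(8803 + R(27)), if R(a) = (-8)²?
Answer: -299559370/8867 ≈ -33784.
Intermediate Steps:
R(a) = 64
-33783 - (-6815 + 12324)/(8803 + R(27)) = -33783 - (-6815 + 12324)/(8803 + 64) = -33783 - 5509/8867 = -299559370/8867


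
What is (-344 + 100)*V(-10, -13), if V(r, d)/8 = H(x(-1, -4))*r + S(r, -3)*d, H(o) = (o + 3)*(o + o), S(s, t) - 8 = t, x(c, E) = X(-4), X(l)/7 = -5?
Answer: 43851680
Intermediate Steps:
X(l) = -35 (X(l) = 7*(-5) = -35)
x(c, E) = -35
S(s, t) = 8 + t
H(o) = 2*o*(3 + o) (H(o) = (3 + o)*(2*o) = 2*o*(3 + o))
V(r, d) = 40*d + 17920*r (V(r, d) = 8*((2*(-35)*(3 - 35))*r + (8 - 3)*d) = 8*((2*(-35)*(-32))*r + 5*d) = 8*(2240*r + 5*d) = 8*(5*d + 2240*r) = 40*d + 17920*r)
(-344 + 100)*V(-10, -13) = (-344 + 100)*(40*(-13) + 17920*(-10)) = -244*(-520 - 179200) = -244*(-179720) = 43851680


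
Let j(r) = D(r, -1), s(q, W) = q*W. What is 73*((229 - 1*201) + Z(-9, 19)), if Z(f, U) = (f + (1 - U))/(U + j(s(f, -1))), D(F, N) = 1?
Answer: 38909/20 ≈ 1945.4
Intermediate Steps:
s(q, W) = W*q
j(r) = 1
Z(f, U) = (1 + f - U)/(1 + U) (Z(f, U) = (f + (1 - U))/(U + 1) = (1 + f - U)/(1 + U))
73*((229 - 1*201) + Z(-9, 19)) = 73*((229 - 1*201) + (1 - 9 - 1*19)/(1 + 19)) = 73*((229 - 201) + (1 - 9 - 19)/20) = 73*(28 + (1/20)*(-27)) = 73*(28 - 27/20) = 73*(533/20) = 38909/20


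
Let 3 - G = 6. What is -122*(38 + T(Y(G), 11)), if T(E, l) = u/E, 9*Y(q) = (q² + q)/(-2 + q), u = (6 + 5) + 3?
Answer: 8174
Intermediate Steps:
G = -3 (G = 3 - 1*6 = 3 - 6 = -3)
u = 14 (u = 11 + 3 = 14)
Y(q) = (q + q²)/(9*(-2 + q)) (Y(q) = ((q² + q)/(-2 + q))/9 = ((q + q²)/(-2 + q))/9 = (q + q²)/(9*(-2 + q)))
T(E, l) = 14/E
-122*(38 + T(Y(G), 11)) = -122*(38 + 14/(((⅑)*(-3)*(1 - 3)/(-2 - 3)))) = -122*(38 + 14/(((⅑)*(-3)*(-2)/(-5)))) = -122*(38 + 14/(((⅑)*(-3)*(-⅕)*(-2)))) = -122*(38 + 14/(-2/15)) = -122*(38 + 14*(-15/2)) = -122*(38 - 105) = -122*(-67) = 8174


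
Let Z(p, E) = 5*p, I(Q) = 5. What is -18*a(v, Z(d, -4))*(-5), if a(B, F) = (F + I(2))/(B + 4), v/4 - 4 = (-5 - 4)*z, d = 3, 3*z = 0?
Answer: 90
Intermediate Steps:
z = 0 (z = (1/3)*0 = 0)
v = 16 (v = 16 + 4*((-5 - 4)*0) = 16 + 4*(-9*0) = 16 + 4*0 = 16 + 0 = 16)
a(B, F) = (5 + F)/(4 + B) (a(B, F) = (F + 5)/(B + 4) = (5 + F)/(4 + B))
-18*a(v, Z(d, -4))*(-5) = -18*(5 + 5*3)/(4 + 16)*(-5) = -18*(5 + 15)/20*(-5) = -9*20/10*(-5) = -18*1*(-5) = -18*(-5) = 90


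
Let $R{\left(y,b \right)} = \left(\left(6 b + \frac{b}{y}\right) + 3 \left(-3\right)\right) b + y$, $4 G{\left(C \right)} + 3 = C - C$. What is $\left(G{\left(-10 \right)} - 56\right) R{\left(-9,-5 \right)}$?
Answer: $- \frac{374323}{36} \approx -10398.0$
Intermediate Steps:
$G{\left(C \right)} = - \frac{3}{4}$ ($G{\left(C \right)} = - \frac{3}{4} + \frac{C - C}{4} = - \frac{3}{4} + \frac{1}{4} \cdot 0 = - \frac{3}{4} + 0 = - \frac{3}{4}$)
$R{\left(y,b \right)} = y + b \left(-9 + 6 b + \frac{b}{y}\right)$ ($R{\left(y,b \right)} = \left(\left(6 b + \frac{b}{y}\right) - 9\right) b + y = \left(-9 + 6 b + \frac{b}{y}\right) b + y = b \left(-9 + 6 b + \frac{b}{y}\right) + y = y + b \left(-9 + 6 b + \frac{b}{y}\right)$)
$\left(G{\left(-10 \right)} - 56\right) R{\left(-9,-5 \right)} = \left(- \frac{3}{4} - 56\right) \left(-9 - -45 + 6 \left(-5\right)^{2} + \frac{\left(-5\right)^{2}}{-9}\right) = - \frac{227 \left(-9 + 45 + 6 \cdot 25 + 25 \left(- \frac{1}{9}\right)\right)}{4} = - \frac{227 \left(-9 + 45 + 150 - \frac{25}{9}\right)}{4} = \left(- \frac{227}{4}\right) \frac{1649}{9} = - \frac{374323}{36}$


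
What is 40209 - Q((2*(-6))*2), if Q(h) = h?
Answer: 40233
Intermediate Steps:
40209 - Q((2*(-6))*2) = 40209 - 2*(-6)*2 = 40209 - (-12)*2 = 40209 - 1*(-24) = 40209 + 24 = 40233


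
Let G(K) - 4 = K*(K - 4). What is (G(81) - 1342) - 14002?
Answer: -9103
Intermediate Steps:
G(K) = 4 + K*(-4 + K) (G(K) = 4 + K*(K - 4) = 4 + K*(-4 + K))
(G(81) - 1342) - 14002 = ((4 + 81**2 - 4*81) - 1342) - 14002 = ((4 + 6561 - 324) - 1342) - 14002 = (6241 - 1342) - 14002 = 4899 - 14002 = -9103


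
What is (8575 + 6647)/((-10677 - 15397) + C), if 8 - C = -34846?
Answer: 7611/4390 ≈ 1.7337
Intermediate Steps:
C = 34854 (C = 8 - 1*(-34846) = 8 + 34846 = 34854)
(8575 + 6647)/((-10677 - 15397) + C) = (8575 + 6647)/((-10677 - 15397) + 34854) = 15222/(-26074 + 34854) = 15222/8780 = 15222*(1/8780) = 7611/4390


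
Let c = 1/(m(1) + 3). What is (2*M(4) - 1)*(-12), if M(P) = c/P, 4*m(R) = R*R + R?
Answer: 72/7 ≈ 10.286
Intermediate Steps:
m(R) = R/4 + R**2/4 (m(R) = (R*R + R)/4 = (R**2 + R)/4 = (R + R**2)/4 = R/4 + R**2/4)
c = 2/7 (c = 1/((1/4)*1*(1 + 1) + 3) = 1/((1/4)*1*2 + 3) = 1/(1/2 + 3) = 1/(7/2) = 2/7 ≈ 0.28571)
M(P) = 2/(7*P)
(2*M(4) - 1)*(-12) = (2*((2/7)/4) - 1)*(-12) = (2*((2/7)*(1/4)) - 1)*(-12) = (2*(1/14) - 1)*(-12) = (1/7 - 1)*(-12) = -6/7*(-12) = 72/7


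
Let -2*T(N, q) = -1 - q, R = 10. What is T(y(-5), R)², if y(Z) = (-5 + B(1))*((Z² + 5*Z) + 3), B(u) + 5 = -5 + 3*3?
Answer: 121/4 ≈ 30.250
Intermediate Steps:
B(u) = -1 (B(u) = -5 + (-5 + 3*3) = -5 + (-5 + 9) = -5 + 4 = -1)
y(Z) = -18 - 30*Z - 6*Z² (y(Z) = (-5 - 1)*((Z² + 5*Z) + 3) = -6*(3 + Z² + 5*Z) = -18 - 30*Z - 6*Z²)
T(N, q) = ½ + q/2 (T(N, q) = -(-1 - q)/2 = ½ + q/2)
T(y(-5), R)² = (½ + (½)*10)² = (½ + 5)² = (11/2)² = 121/4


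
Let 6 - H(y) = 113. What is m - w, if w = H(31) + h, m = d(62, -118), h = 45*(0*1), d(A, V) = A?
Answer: 169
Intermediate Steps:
H(y) = -107 (H(y) = 6 - 1*113 = 6 - 113 = -107)
h = 0 (h = 45*0 = 0)
m = 62
w = -107 (w = -107 + 0 = -107)
m - w = 62 - 1*(-107) = 62 + 107 = 169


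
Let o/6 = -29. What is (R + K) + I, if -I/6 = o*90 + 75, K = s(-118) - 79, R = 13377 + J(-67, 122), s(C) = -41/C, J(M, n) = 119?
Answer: 12617427/118 ≈ 1.0693e+5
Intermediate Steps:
o = -174 (o = 6*(-29) = -174)
R = 13496 (R = 13377 + 119 = 13496)
K = -9281/118 (K = -41/(-118) - 79 = -41*(-1/118) - 79 = 41/118 - 79 = -9281/118 ≈ -78.653)
I = 93510 (I = -6*(-174*90 + 75) = -6*(-15660 + 75) = -6*(-15585) = 93510)
(R + K) + I = (13496 - 9281/118) + 93510 = 1583247/118 + 93510 = 12617427/118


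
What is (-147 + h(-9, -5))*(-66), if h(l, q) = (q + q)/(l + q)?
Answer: 67584/7 ≈ 9654.9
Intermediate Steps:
h(l, q) = 2*q/(l + q) (h(l, q) = (2*q)/(l + q) = 2*q/(l + q))
(-147 + h(-9, -5))*(-66) = (-147 + 2*(-5)/(-9 - 5))*(-66) = (-147 + 2*(-5)/(-14))*(-66) = (-147 + 2*(-5)*(-1/14))*(-66) = (-147 + 5/7)*(-66) = -1024/7*(-66) = 67584/7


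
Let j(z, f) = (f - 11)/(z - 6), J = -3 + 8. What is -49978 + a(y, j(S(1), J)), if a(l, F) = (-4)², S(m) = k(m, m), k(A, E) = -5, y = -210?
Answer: -49962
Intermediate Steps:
J = 5
S(m) = -5
j(z, f) = (-11 + f)/(-6 + z)
a(l, F) = 16
-49978 + a(y, j(S(1), J)) = -49978 + 16 = -49962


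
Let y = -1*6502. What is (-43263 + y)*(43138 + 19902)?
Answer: -3137185600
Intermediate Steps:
y = -6502
(-43263 + y)*(43138 + 19902) = (-43263 - 6502)*(43138 + 19902) = -49765*63040 = -3137185600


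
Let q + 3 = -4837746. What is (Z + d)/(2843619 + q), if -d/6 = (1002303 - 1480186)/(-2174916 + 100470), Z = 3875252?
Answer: -1339833023849/689452500330 ≈ -1.9433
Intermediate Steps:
q = -4837749 (q = -3 - 4837746 = -4837749)
d = -477883/345741 (d = -6*(1002303 - 1480186)/(-2174916 + 100470) = -(-2867298)/(-2074446) = -(-2867298)*(-1)/2074446 = -6*477883/2074446 = -477883/345741 ≈ -1.3822)
(Z + d)/(2843619 + q) = (3875252 - 477883/345741)/(2843619 - 4837749) = (1339833023849/345741)/(-1994130) = (1339833023849/345741)*(-1/1994130) = -1339833023849/689452500330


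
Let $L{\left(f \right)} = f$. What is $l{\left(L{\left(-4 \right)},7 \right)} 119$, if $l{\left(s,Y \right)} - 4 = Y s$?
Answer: $-2856$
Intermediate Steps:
$l{\left(s,Y \right)} = 4 + Y s$
$l{\left(L{\left(-4 \right)},7 \right)} 119 = \left(4 + 7 \left(-4\right)\right) 119 = \left(4 - 28\right) 119 = \left(-24\right) 119 = -2856$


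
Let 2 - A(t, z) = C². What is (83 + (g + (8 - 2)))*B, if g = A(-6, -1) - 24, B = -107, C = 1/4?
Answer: -114597/16 ≈ -7162.3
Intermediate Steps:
C = ¼ ≈ 0.25000
A(t, z) = 31/16 (A(t, z) = 2 - (¼)² = 2 - 1*1/16 = 2 - 1/16 = 31/16)
g = -353/16 (g = 31/16 - 24 = -353/16 ≈ -22.063)
(83 + (g + (8 - 2)))*B = (83 + (-353/16 + (8 - 2)))*(-107) = (83 + (-353/16 + 6))*(-107) = (83 - 257/16)*(-107) = (1071/16)*(-107) = -114597/16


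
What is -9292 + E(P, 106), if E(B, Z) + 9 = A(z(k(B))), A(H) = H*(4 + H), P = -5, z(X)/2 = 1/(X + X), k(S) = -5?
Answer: -232544/25 ≈ -9301.8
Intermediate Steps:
z(X) = 1/X (z(X) = 2/(X + X) = 2/((2*X)) = 2*(1/(2*X)) = 1/X)
E(B, Z) = -244/25 (E(B, Z) = -9 + (4 + 1/(-5))/(-5) = -9 - (4 - 1/5)/5 = -9 - 1/5*19/5 = -9 - 19/25 = -244/25)
-9292 + E(P, 106) = -9292 - 244/25 = -232544/25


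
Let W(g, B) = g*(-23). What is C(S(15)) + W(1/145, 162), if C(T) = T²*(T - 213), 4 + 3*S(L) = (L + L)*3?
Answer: -593048881/3915 ≈ -1.5148e+5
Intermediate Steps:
S(L) = -4/3 + 2*L (S(L) = -4/3 + ((L + L)*3)/3 = -4/3 + ((2*L)*3)/3 = -4/3 + (6*L)/3 = -4/3 + 2*L)
C(T) = T²*(-213 + T)
W(g, B) = -23*g
C(S(15)) + W(1/145, 162) = (-4/3 + 2*15)²*(-213 + (-4/3 + 2*15)) - 23/145 = (-4/3 + 30)²*(-213 + (-4/3 + 30)) - 23*1/145 = (86/3)²*(-213 + 86/3) - 23/145 = (7396/9)*(-553/3) - 23/145 = -4089988/27 - 23/145 = -593048881/3915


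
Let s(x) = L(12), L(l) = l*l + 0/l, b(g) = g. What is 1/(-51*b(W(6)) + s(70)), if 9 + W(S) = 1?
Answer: 1/552 ≈ 0.0018116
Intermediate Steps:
W(S) = -8 (W(S) = -9 + 1 = -8)
L(l) = l² (L(l) = l² + 0 = l²)
s(x) = 144 (s(x) = 12² = 144)
1/(-51*b(W(6)) + s(70)) = 1/(-51*(-8) + 144) = 1/(408 + 144) = 1/552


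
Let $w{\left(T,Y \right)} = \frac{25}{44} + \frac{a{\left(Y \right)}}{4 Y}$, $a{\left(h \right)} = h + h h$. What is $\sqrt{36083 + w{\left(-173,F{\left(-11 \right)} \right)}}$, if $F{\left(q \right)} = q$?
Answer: $\frac{\sqrt{17463237}}{22} \approx 189.95$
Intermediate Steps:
$a{\left(h \right)} = h + h^{2}$
$w{\left(T,Y \right)} = \frac{9}{11} + \frac{Y}{4}$ ($w{\left(T,Y \right)} = \frac{25}{44} + \frac{Y \left(1 + Y\right)}{4 Y} = 25 \cdot \frac{1}{44} + Y \left(1 + Y\right) \frac{1}{4 Y} = \frac{25}{44} + \left(\frac{1}{4} + \frac{Y}{4}\right) = \frac{9}{11} + \frac{Y}{4}$)
$\sqrt{36083 + w{\left(-173,F{\left(-11 \right)} \right)}} = \sqrt{36083 + \left(\frac{9}{11} + \frac{1}{4} \left(-11\right)\right)} = \sqrt{36083 + \left(\frac{9}{11} - \frac{11}{4}\right)} = \sqrt{36083 - \frac{85}{44}} = \sqrt{\frac{1587567}{44}} = \frac{\sqrt{17463237}}{22}$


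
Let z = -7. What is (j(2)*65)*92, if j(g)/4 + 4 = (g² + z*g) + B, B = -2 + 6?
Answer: -239200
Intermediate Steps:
B = 4
j(g) = -28*g + 4*g² (j(g) = -16 + 4*((g² - 7*g) + 4) = -16 + 4*(4 + g² - 7*g) = -16 + (16 - 28*g + 4*g²) = -28*g + 4*g²)
(j(2)*65)*92 = ((4*2*(-7 + 2))*65)*92 = ((4*2*(-5))*65)*92 = -40*65*92 = -2600*92 = -239200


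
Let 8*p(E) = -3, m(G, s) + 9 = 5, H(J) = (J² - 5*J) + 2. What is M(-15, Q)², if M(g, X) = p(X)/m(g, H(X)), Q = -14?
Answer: 9/1024 ≈ 0.0087891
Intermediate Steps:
H(J) = 2 + J² - 5*J
m(G, s) = -4 (m(G, s) = -9 + 5 = -4)
p(E) = -3/8 (p(E) = (⅛)*(-3) = -3/8)
M(g, X) = 3/32 (M(g, X) = -3/8/(-4) = -3/8*(-¼) = 3/32)
M(-15, Q)² = (3/32)² = 9/1024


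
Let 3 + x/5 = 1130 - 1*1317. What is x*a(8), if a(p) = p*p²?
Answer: -486400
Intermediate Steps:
x = -950 (x = -15 + 5*(1130 - 1*1317) = -15 + 5*(1130 - 1317) = -15 + 5*(-187) = -15 - 935 = -950)
a(p) = p³
x*a(8) = -950*8³ = -950*512 = -486400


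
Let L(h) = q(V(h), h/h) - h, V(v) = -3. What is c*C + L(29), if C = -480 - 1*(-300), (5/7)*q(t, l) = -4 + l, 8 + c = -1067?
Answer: 967334/5 ≈ 1.9347e+5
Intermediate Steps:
c = -1075 (c = -8 - 1067 = -1075)
q(t, l) = -28/5 + 7*l/5 (q(t, l) = 7*(-4 + l)/5 = -28/5 + 7*l/5)
L(h) = -21/5 - h (L(h) = (-28/5 + 7*(h/h)/5) - h = (-28/5 + (7/5)*1) - h = (-28/5 + 7/5) - h = -21/5 - h)
C = -180 (C = -480 + 300 = -180)
c*C + L(29) = -1075*(-180) + (-21/5 - 1*29) = 193500 + (-21/5 - 29) = 193500 - 166/5 = 967334/5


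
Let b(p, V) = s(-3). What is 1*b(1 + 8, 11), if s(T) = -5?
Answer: -5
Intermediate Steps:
b(p, V) = -5
1*b(1 + 8, 11) = 1*(-5) = -5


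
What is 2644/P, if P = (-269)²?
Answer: 2644/72361 ≈ 0.036539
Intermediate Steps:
P = 72361
2644/P = 2644/72361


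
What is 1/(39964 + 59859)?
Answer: 1/99823 ≈ 1.0018e-5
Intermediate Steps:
1/(39964 + 59859) = 1/99823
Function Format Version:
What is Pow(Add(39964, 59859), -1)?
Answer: Rational(1, 99823) ≈ 1.0018e-5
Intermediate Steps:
Pow(Add(39964, 59859), -1) = Pow(99823, -1) = Rational(1, 99823)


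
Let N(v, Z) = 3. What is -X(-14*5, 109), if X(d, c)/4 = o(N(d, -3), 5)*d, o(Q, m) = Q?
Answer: 840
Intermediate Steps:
X(d, c) = 12*d (X(d, c) = 4*(3*d) = 12*d)
-X(-14*5, 109) = -12*(-14*5) = -12*(-70) = -1*(-840) = 840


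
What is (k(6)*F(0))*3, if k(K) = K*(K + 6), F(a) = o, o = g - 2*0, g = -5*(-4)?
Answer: 4320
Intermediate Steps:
g = 20
o = 20 (o = 20 - 2*0 = 20 + 0 = 20)
F(a) = 20
k(K) = K*(6 + K)
(k(6)*F(0))*3 = ((6*(6 + 6))*20)*3 = ((6*12)*20)*3 = (72*20)*3 = 1440*3 = 4320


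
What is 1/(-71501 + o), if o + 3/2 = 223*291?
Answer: -2/13219 ≈ -0.00015130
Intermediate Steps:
o = 129783/2 (o = -3/2 + 223*291 = -3/2 + 64893 = 129783/2 ≈ 64892.)
1/(-71501 + o) = 1/(-71501 + 129783/2) = 1/(-13219/2) = -2/13219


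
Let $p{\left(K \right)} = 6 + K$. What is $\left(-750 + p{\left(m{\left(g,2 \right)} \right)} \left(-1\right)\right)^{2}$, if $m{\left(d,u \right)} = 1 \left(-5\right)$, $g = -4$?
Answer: $564001$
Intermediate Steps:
$m{\left(d,u \right)} = -5$
$\left(-750 + p{\left(m{\left(g,2 \right)} \right)} \left(-1\right)\right)^{2} = \left(-750 + \left(6 - 5\right) \left(-1\right)\right)^{2} = \left(-750 + 1 \left(-1\right)\right)^{2} = \left(-750 - 1\right)^{2} = \left(-751\right)^{2} = 564001$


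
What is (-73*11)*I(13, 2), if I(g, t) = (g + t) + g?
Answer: -22484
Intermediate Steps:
I(g, t) = t + 2*g
(-73*11)*I(13, 2) = (-73*11)*(2 + 2*13) = -803*(2 + 26) = -803*28 = -22484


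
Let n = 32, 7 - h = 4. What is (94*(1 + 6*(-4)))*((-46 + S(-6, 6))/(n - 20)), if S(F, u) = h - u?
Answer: 52969/6 ≈ 8828.2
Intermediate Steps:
h = 3 (h = 7 - 1*4 = 7 - 4 = 3)
S(F, u) = 3 - u
(94*(1 + 6*(-4)))*((-46 + S(-6, 6))/(n - 20)) = (94*(1 + 6*(-4)))*((-46 + (3 - 1*6))/(32 - 20)) = (94*(1 - 24))*((-46 + (3 - 6))/12) = (94*(-23))*((-46 - 3)*(1/12)) = -(-105938)/12 = -2162*(-49/12) = 52969/6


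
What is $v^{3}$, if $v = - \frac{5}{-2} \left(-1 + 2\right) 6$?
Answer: $3375$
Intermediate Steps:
$v = 15$ ($v = \left(-5\right) \left(- \frac{1}{2}\right) 1 \cdot 6 = \frac{5}{2} \cdot 1 \cdot 6 = \frac{5}{2} \cdot 6 = 15$)
$v^{3} = 15^{3} = 3375$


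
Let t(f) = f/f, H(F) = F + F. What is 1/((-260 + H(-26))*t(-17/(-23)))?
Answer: -1/312 ≈ -0.0032051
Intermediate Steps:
H(F) = 2*F
t(f) = 1
1/((-260 + H(-26))*t(-17/(-23))) = 1/((-260 + 2*(-26))*1) = 1/(-260 - 52) = 1/(-312) = -1/312*1 = -1/312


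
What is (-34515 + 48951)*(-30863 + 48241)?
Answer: 250868808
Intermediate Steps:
(-34515 + 48951)*(-30863 + 48241) = 14436*17378 = 250868808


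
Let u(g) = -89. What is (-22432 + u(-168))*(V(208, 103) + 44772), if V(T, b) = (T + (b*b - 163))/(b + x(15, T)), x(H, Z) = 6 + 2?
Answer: -37387457422/37 ≈ -1.0105e+9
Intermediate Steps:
x(H, Z) = 8
V(T, b) = (-163 + T + b²)/(8 + b) (V(T, b) = (T + (b*b - 163))/(b + 8) = (T + (b² - 163))/(8 + b) = (T + (-163 + b²))/(8 + b) = (-163 + T + b²)/(8 + b))
(-22432 + u(-168))*(V(208, 103) + 44772) = (-22432 - 89)*((-163 + 208 + 103²)/(8 + 103) + 44772) = -22521*((-163 + 208 + 10609)/111 + 44772) = -22521*((1/111)*10654 + 44772) = -22521*(10654/111 + 44772) = -22521*4980346/111 = -37387457422/37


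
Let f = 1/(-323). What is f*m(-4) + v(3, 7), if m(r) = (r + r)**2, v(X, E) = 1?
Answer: 259/323 ≈ 0.80186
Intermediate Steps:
f = -1/323 ≈ -0.0030960
m(r) = 4*r**2 (m(r) = (2*r)**2 = 4*r**2)
f*m(-4) + v(3, 7) = -4*(-4)**2/323 + 1 = -4*16/323 + 1 = -1/323*64 + 1 = -64/323 + 1 = 259/323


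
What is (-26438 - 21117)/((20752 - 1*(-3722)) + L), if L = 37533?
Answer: -47555/62007 ≈ -0.76693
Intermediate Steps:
(-26438 - 21117)/((20752 - 1*(-3722)) + L) = (-26438 - 21117)/((20752 - 1*(-3722)) + 37533) = -47555/((20752 + 3722) + 37533) = -47555/(24474 + 37533) = -47555/62007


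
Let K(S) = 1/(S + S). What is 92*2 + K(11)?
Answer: 4049/22 ≈ 184.05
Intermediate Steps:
K(S) = 1/(2*S)
92*2 + K(11) = 92*2 + (½)/11 = 184 + (½)*(1/11) = 184 + 1/22 = 4049/22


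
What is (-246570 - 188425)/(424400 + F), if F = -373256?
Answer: -434995/51144 ≈ -8.5053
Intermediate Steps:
(-246570 - 188425)/(424400 + F) = (-246570 - 188425)/(424400 - 373256) = -434995/51144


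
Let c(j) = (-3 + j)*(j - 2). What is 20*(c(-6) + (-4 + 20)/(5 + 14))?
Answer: 27680/19 ≈ 1456.8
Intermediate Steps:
c(j) = (-3 + j)*(-2 + j)
20*(c(-6) + (-4 + 20)/(5 + 14)) = 20*((6 + (-6)² - 5*(-6)) + (-4 + 20)/(5 + 14)) = 20*((6 + 36 + 30) + 16/19) = 20*(72 + 16*(1/19)) = 20*(72 + 16/19) = 20*(1384/19) = 27680/19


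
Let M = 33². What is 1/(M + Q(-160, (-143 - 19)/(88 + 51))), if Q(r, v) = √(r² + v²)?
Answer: 21040569/22418535797 - 278*√123660961/22418535797 ≈ 0.00080064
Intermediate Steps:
M = 1089
1/(M + Q(-160, (-143 - 19)/(88 + 51))) = 1/(1089 + √((-160)² + ((-143 - 19)/(88 + 51))²)) = 1/(1089 + √(25600 + (-162/139)²)) = 1/(1089 + √(25600 + 26244/19321)) = 1/(1089 + √(494643844/19321)) = 1/(1089 + 2*√123660961/139)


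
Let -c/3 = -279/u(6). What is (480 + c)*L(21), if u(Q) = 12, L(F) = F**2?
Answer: 969759/4 ≈ 2.4244e+5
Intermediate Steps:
c = 279/4 (c = -(-837)/12 = -3*(-93/4) = 279/4 ≈ 69.750)
(480 + c)*L(21) = (480 + 279/4)*21**2 = (2199/4)*441 = 969759/4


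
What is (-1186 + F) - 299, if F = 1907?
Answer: 422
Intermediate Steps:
(-1186 + F) - 299 = (-1186 + 1907) - 299 = 721 - 299 = 422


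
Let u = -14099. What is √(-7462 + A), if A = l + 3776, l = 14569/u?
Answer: I*√732915126817/14099 ≈ 60.721*I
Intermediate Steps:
l = -14569/14099 (l = 14569/(-14099) = 14569*(-1/14099) = -14569/14099 ≈ -1.0333)
A = 53223255/14099 (A = -14569/14099 + 3776 = 53223255/14099 ≈ 3775.0)
√(-7462 + A) = √(-7462 + 53223255/14099) = √(-51983483/14099) = I*√732915126817/14099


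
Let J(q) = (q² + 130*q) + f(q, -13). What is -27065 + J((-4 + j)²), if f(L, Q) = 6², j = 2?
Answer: -26493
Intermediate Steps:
f(L, Q) = 36
J(q) = 36 + q² + 130*q (J(q) = (q² + 130*q) + 36 = 36 + q² + 130*q)
-27065 + J((-4 + j)²) = -27065 + (36 + ((-4 + 2)²)² + 130*(-4 + 2)²) = -27065 + (36 + ((-2)²)² + 130*(-2)²) = -27065 + (36 + 4² + 130*4) = -27065 + (36 + 16 + 520) = -27065 + 572 = -26493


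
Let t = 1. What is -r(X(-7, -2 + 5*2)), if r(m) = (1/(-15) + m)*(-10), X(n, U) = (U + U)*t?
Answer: 478/3 ≈ 159.33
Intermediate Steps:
X(n, U) = 2*U (X(n, U) = (U + U)*1 = (2*U)*1 = 2*U)
r(m) = ⅔ - 10*m (r(m) = (-1/15 + m)*(-10) = ⅔ - 10*m)
-r(X(-7, -2 + 5*2)) = -(⅔ - 20*(-2 + 5*2)) = -(⅔ - 20*(-2 + 10)) = -(⅔ - 20*8) = -(⅔ - 10*16) = -(⅔ - 160) = -1*(-478/3) = 478/3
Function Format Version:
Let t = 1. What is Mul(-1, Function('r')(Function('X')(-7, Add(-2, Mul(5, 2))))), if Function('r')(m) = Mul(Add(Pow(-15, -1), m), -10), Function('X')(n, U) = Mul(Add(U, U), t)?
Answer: Rational(478, 3) ≈ 159.33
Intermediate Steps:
Function('X')(n, U) = Mul(2, U) (Function('X')(n, U) = Mul(Add(U, U), 1) = Mul(Mul(2, U), 1) = Mul(2, U))
Function('r')(m) = Add(Rational(2, 3), Mul(-10, m)) (Function('r')(m) = Mul(Add(Rational(-1, 15), m), -10) = Add(Rational(2, 3), Mul(-10, m)))
Mul(-1, Function('r')(Function('X')(-7, Add(-2, Mul(5, 2))))) = Mul(-1, Add(Rational(2, 3), Mul(-10, Mul(2, Add(-2, Mul(5, 2)))))) = Mul(-1, Add(Rational(2, 3), Mul(-10, Mul(2, Add(-2, 10))))) = Mul(-1, Add(Rational(2, 3), Mul(-10, Mul(2, 8)))) = Mul(-1, Add(Rational(2, 3), Mul(-10, 16))) = Mul(-1, Add(Rational(2, 3), -160)) = Mul(-1, Rational(-478, 3)) = Rational(478, 3)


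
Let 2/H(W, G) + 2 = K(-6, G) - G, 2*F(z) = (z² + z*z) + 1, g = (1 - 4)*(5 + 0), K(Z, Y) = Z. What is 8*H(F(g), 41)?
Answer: -16/49 ≈ -0.32653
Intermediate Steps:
g = -15 (g = -3*5 = -15)
F(z) = ½ + z² (F(z) = ((z² + z*z) + 1)/2 = ((z² + z²) + 1)/2 = (2*z² + 1)/2 = (1 + 2*z²)/2 = ½ + z²)
H(W, G) = 2/(-8 - G) (H(W, G) = 2/(-2 + (-6 - G)) = 2/(-8 - G))
8*H(F(g), 41) = 8*(-2/(8 + 41)) = 8*(-2/49) = -16/49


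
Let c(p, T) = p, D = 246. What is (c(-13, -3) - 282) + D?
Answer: -49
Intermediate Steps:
(c(-13, -3) - 282) + D = (-13 - 282) + 246 = -295 + 246 = -49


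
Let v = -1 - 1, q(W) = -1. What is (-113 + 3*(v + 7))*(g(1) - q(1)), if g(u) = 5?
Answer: -588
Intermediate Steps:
v = -2
(-113 + 3*(v + 7))*(g(1) - q(1)) = (-113 + 3*(-2 + 7))*(5 - 1*(-1)) = (-113 + 3*5)*(5 + 1) = (-113 + 15)*6 = -98*6 = -588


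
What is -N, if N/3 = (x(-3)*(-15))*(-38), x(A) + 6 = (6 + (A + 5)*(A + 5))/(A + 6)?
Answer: 4560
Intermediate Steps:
x(A) = -6 + (6 + (5 + A)**2)/(6 + A) (x(A) = -6 + (6 + (A + 5)*(A + 5))/(A + 6) = -6 + (6 + (5 + A)*(5 + A))/(6 + A) = -6 + (6 + (5 + A)**2)/(6 + A))
N = -4560 (N = 3*((((-5 + (-3)**2 + 4*(-3))/(6 - 3))*(-15))*(-38)) = 3*((((-5 + 9 - 12)/3)*(-15))*(-38)) = 3*((((1/3)*(-8))*(-15))*(-38)) = 3*(-8/3*(-15)*(-38)) = 3*(40*(-38)) = 3*(-1520) = -4560)
-N = -1*(-4560) = 4560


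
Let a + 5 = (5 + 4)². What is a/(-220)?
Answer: -19/55 ≈ -0.34545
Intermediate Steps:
a = 76 (a = -5 + (5 + 4)² = -5 + 9² = -5 + 81 = 76)
a/(-220) = 76/(-220) = -1/220*76 = -19/55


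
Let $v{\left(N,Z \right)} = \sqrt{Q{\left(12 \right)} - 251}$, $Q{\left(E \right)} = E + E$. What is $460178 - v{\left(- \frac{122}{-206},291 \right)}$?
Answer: $460178 - i \sqrt{227} \approx 4.6018 \cdot 10^{5} - 15.067 i$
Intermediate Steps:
$Q{\left(E \right)} = 2 E$
$v{\left(N,Z \right)} = i \sqrt{227}$ ($v{\left(N,Z \right)} = \sqrt{2 \cdot 12 - 251} = \sqrt{24 - 251} = \sqrt{-227} = i \sqrt{227}$)
$460178 - v{\left(- \frac{122}{-206},291 \right)} = 460178 - i \sqrt{227}$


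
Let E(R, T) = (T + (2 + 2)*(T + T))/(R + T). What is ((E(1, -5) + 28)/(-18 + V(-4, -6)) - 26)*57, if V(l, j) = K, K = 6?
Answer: -26695/16 ≈ -1668.4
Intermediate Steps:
V(l, j) = 6
E(R, T) = 9*T/(R + T) (E(R, T) = (T + 4*(2*T))/(R + T) = (T + 8*T)/(R + T) = (9*T)/(R + T) = 9*T/(R + T))
((E(1, -5) + 28)/(-18 + V(-4, -6)) - 26)*57 = ((9*(-5)/(1 - 5) + 28)/(-18 + 6) - 26)*57 = ((9*(-5)/(-4) + 28)/(-12) - 26)*57 = ((9*(-5)*(-1/4) + 28)*(-1/12) - 26)*57 = ((45/4 + 28)*(-1/12) - 26)*57 = ((157/4)*(-1/12) - 26)*57 = (-157/48 - 26)*57 = -1405/48*57 = -26695/16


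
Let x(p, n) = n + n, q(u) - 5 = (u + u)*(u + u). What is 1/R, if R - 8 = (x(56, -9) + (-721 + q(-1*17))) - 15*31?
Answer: -1/35 ≈ -0.028571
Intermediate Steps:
q(u) = 5 + 4*u**2 (q(u) = 5 + (u + u)*(u + u) = 5 + (2*u)*(2*u) = 5 + 4*u**2)
x(p, n) = 2*n
R = -35 (R = 8 + ((2*(-9) + (-721 + (5 + 4*(-1*17)**2))) - 15*31) = 8 + ((-18 + (-721 + (5 + 4*(-17)**2))) - 465) = 8 + ((-18 + (-721 + (5 + 4*289))) - 465) = 8 + ((-18 + (-721 + (5 + 1156))) - 465) = 8 + ((-18 + (-721 + 1161)) - 465) = 8 + ((-18 + 440) - 465) = 8 + (422 - 465) = 8 - 43 = -35)
1/R = 1/(-35) = -1/35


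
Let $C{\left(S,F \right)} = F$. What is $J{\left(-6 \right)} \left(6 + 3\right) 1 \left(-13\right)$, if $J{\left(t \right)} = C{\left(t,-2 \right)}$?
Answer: $234$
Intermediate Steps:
$J{\left(t \right)} = -2$
$J{\left(-6 \right)} \left(6 + 3\right) 1 \left(-13\right) = - 2 \left(6 + 3\right) 1 \left(-13\right) = - 2 \cdot 9 \cdot 1 \left(-13\right) = \left(-2\right) 9 \left(-13\right) = \left(-18\right) \left(-13\right) = 234$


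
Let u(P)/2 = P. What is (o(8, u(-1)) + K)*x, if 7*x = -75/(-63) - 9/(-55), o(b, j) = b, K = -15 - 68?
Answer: -7820/539 ≈ -14.508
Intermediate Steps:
u(P) = 2*P
K = -83
x = 1564/8085 (x = (-75/(-63) - 9/(-55))/7 = (-75*(-1/63) - 9*(-1/55))/7 = (25/21 + 9/55)/7 = (1/7)*(1564/1155) = 1564/8085 ≈ 0.19344)
(o(8, u(-1)) + K)*x = (8 - 83)*(1564/8085) = -75*1564/8085 = -7820/539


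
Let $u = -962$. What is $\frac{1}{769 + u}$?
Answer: $- \frac{1}{193} \approx -0.0051813$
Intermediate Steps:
$\frac{1}{769 + u} = \frac{1}{769 - 962} = \frac{1}{-193} = - \frac{1}{193}$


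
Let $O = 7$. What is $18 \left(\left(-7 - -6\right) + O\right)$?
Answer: $108$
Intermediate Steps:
$18 \left(\left(-7 - -6\right) + O\right) = 18 \left(\left(-7 - -6\right) + 7\right) = 18 \left(\left(-7 + 6\right) + 7\right) = 18 \left(-1 + 7\right) = 18 \cdot 6 = 108$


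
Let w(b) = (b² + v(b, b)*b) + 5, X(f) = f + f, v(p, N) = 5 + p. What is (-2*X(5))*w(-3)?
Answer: -160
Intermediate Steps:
X(f) = 2*f
w(b) = 5 + b² + b*(5 + b) (w(b) = (b² + (5 + b)*b) + 5 = (b² + b*(5 + b)) + 5 = 5 + b² + b*(5 + b))
(-2*X(5))*w(-3) = (-4*5)*(5 + (-3)² - 3*(5 - 3)) = (-2*10)*(5 + 9 - 3*2) = -20*(5 + 9 - 6) = -20*8 = -160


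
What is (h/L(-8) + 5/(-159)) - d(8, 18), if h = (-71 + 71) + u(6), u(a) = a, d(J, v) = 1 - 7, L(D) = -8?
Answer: 3319/636 ≈ 5.2186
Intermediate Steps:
d(J, v) = -6
h = 6 (h = (-71 + 71) + 6 = 0 + 6 = 6)
(h/L(-8) + 5/(-159)) - d(8, 18) = (6/(-8) + 5/(-159)) - 1*(-6) = (6*(-⅛) + 5*(-1/159)) + 6 = (-¾ - 5/159) + 6 = -497/636 + 6 = 3319/636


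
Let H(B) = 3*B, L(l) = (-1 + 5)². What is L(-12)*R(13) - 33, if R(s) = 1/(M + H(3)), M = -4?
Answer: -149/5 ≈ -29.800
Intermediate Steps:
L(l) = 16 (L(l) = 4² = 16)
R(s) = ⅕ (R(s) = 1/(-4 + 3*3) = 1/(-4 + 9) = 1/5 = ⅕)
L(-12)*R(13) - 33 = 16*(⅕) - 33 = 16/5 - 33 = -149/5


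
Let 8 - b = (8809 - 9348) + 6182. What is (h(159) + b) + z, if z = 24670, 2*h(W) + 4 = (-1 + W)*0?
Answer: 19033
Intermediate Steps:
h(W) = -2 (h(W) = -2 + ((-1 + W)*0)/2 = -2 + (1/2)*0 = -2 + 0 = -2)
b = -5635 (b = 8 - ((8809 - 9348) + 6182) = 8 - (-539 + 6182) = 8 - 1*5643 = 8 - 5643 = -5635)
(h(159) + b) + z = (-2 - 5635) + 24670 = -5637 + 24670 = 19033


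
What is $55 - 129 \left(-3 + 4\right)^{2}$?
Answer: $-74$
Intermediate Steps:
$55 - 129 \left(-3 + 4\right)^{2} = 55 - 129 \cdot 1^{2} = 55 - 129 = -74$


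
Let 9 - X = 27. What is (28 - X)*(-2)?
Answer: -92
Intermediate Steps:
X = -18 (X = 9 - 1*27 = 9 - 27 = -18)
(28 - X)*(-2) = (28 - 1*(-18))*(-2) = (28 + 18)*(-2) = 46*(-2) = -92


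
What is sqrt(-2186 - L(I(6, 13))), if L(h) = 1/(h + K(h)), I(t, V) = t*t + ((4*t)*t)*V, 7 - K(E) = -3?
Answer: 3*I*sqrt(893521398)/1918 ≈ 46.755*I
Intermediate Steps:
K(E) = 10 (K(E) = 7 - 1*(-3) = 7 + 3 = 10)
I(t, V) = t**2 + 4*V*t**2 (I(t, V) = t**2 + (4*t**2)*V = t**2 + 4*V*t**2)
L(h) = 1/(10 + h) (L(h) = 1/(h + 10) = 1/(10 + h))
sqrt(-2186 - L(I(6, 13))) = sqrt(-2186 - 1/(10 + 6**2*(1 + 4*13))) = sqrt(-2186 - 1/(10 + 36*(1 + 52))) = sqrt(-2186 - 1/(10 + 36*53)) = sqrt(-2186 - 1/(10 + 1908)) = sqrt(-2186 - 1/1918) = sqrt(-4192749/1918) = 3*I*sqrt(893521398)/1918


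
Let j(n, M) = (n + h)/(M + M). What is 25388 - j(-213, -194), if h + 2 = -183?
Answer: 4925073/194 ≈ 25387.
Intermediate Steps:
h = -185 (h = -2 - 183 = -185)
j(n, M) = (-185 + n)/(2*M) (j(n, M) = (n - 185)/(M + M) = (-185 + n)/((2*M)) = (-185 + n)*(1/(2*M)) = (-185 + n)/(2*M))
25388 - j(-213, -194) = 25388 - (-185 - 213)/(2*(-194)) = 25388 - (-1)*(-398)/(2*194) = 25388 - 1*199/194 = 25388 - 199/194 = 4925073/194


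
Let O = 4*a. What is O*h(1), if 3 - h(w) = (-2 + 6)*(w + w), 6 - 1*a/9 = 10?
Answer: 720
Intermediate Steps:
a = -36 (a = 54 - 9*10 = 54 - 90 = -36)
O = -144 (O = 4*(-36) = -144)
h(w) = 3 - 8*w (h(w) = 3 - (-2 + 6)*(w + w) = 3 - 4*2*w = 3 - 8*w)
O*h(1) = -144*(3 - 8*1) = -144*(3 - 8) = -144*(-5) = 720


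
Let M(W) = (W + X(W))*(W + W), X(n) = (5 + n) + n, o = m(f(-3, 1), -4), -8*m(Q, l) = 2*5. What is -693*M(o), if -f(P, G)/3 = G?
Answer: 17325/8 ≈ 2165.6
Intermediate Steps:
f(P, G) = -3*G
m(Q, l) = -5/4
o = -5/4 ≈ -1.2500
X(n) = 5 + 2*n
M(W) = 2*W*(5 + 3*W) (M(W) = (W + (5 + 2*W))*(W + W) = (5 + 3*W)*(2*W) = 2*W*(5 + 3*W))
-693*M(o) = -1386*(-5)*(5 + 3*(-5/4))/4 = -1386*(-5)*(5 - 15/4)/4 = -1386*(-5)*5/(4*4) = -693*(-25/8) = 17325/8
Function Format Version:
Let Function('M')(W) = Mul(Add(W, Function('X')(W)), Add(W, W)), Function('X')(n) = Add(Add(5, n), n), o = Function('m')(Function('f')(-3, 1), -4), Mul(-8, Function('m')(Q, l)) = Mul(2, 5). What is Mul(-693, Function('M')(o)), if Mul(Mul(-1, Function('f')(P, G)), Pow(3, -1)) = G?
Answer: Rational(17325, 8) ≈ 2165.6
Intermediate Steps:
Function('f')(P, G) = Mul(-3, G)
Function('m')(Q, l) = Rational(-5, 4) (Function('m')(Q, l) = Mul(Rational(-1, 8), Mul(2, 5)) = Mul(Rational(-1, 8), 10) = Rational(-5, 4))
o = Rational(-5, 4) ≈ -1.2500
Function('X')(n) = Add(5, Mul(2, n))
Function('M')(W) = Mul(2, W, Add(5, Mul(3, W))) (Function('M')(W) = Mul(Add(W, Add(5, Mul(2, W))), Add(W, W)) = Mul(Add(5, Mul(3, W)), Mul(2, W)) = Mul(2, W, Add(5, Mul(3, W))))
Mul(-693, Function('M')(o)) = Mul(-693, Mul(2, Rational(-5, 4), Add(5, Mul(3, Rational(-5, 4))))) = Mul(-693, Mul(2, Rational(-5, 4), Add(5, Rational(-15, 4)))) = Mul(-693, Mul(2, Rational(-5, 4), Rational(5, 4))) = Mul(-693, Rational(-25, 8)) = Rational(17325, 8)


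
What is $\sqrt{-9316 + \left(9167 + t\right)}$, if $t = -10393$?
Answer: $i \sqrt{10542} \approx 102.67 i$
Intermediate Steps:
$\sqrt{-9316 + \left(9167 + t\right)} = \sqrt{-9316 + \left(9167 - 10393\right)} = \sqrt{-9316 - 1226} = \sqrt{-10542} = i \sqrt{10542}$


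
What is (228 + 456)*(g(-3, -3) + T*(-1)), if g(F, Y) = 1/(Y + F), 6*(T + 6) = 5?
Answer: 3420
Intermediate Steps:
T = -31/6 (T = -6 + (⅙)*5 = -6 + ⅚ = -31/6 ≈ -5.1667)
g(F, Y) = 1/(F + Y)
(228 + 456)*(g(-3, -3) + T*(-1)) = (228 + 456)*(1/(-3 - 3) - 31/6*(-1)) = 684*(1/(-6) + 31/6) = 684*(-⅙ + 31/6) = 684*5 = 3420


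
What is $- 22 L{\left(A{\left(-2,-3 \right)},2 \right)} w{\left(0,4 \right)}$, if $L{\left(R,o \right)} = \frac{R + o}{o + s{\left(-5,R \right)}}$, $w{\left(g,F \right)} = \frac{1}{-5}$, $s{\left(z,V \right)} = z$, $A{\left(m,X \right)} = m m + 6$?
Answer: $- \frac{88}{5} \approx -17.6$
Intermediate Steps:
$A{\left(m,X \right)} = 6 + m^{2}$ ($A{\left(m,X \right)} = m^{2} + 6 = 6 + m^{2}$)
$w{\left(g,F \right)} = - \frac{1}{5}$
$L{\left(R,o \right)} = \frac{R + o}{-5 + o}$ ($L{\left(R,o \right)} = \frac{R + o}{o - 5} = \frac{R + o}{-5 + o}$)
$- 22 L{\left(A{\left(-2,-3 \right)},2 \right)} w{\left(0,4 \right)} = - 22 \frac{\left(6 + \left(-2\right)^{2}\right) + 2}{-5 + 2} \left(- \frac{1}{5}\right) = - 22 \frac{\left(6 + 4\right) + 2}{-3} \left(- \frac{1}{5}\right) = - 22 \left(- \frac{10 + 2}{3}\right) \left(- \frac{1}{5}\right) = - 22 \left(\left(- \frac{1}{3}\right) 12\right) \left(- \frac{1}{5}\right) = \left(-22\right) \left(-4\right) \left(- \frac{1}{5}\right) = 88 \left(- \frac{1}{5}\right) = - \frac{88}{5}$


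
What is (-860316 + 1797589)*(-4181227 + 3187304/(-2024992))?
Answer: -991980970381983153/253124 ≈ -3.9190e+12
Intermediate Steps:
(-860316 + 1797589)*(-4181227 + 3187304/(-2024992)) = 937273*(-4181227 + 3187304*(-1/2024992)) = 937273*(-4181227 - 398413/253124) = 937273*(-1058369301561/253124) = -991980970381983153/253124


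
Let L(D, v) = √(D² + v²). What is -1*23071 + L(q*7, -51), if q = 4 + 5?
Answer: -23071 + 3*√730 ≈ -22990.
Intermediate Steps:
q = 9
-1*23071 + L(q*7, -51) = -1*23071 + √((9*7)² + (-51)²) = -23071 + √(63² + 2601) = -23071 + √(3969 + 2601) = -23071 + √6570 = -23071 + 3*√730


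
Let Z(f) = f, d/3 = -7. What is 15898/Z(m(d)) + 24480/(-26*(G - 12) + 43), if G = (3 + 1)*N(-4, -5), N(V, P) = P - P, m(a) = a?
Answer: -1025942/1491 ≈ -688.09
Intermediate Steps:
d = -21 (d = 3*(-7) = -21)
N(V, P) = 0
G = 0 (G = (3 + 1)*0 = 4*0 = 0)
15898/Z(m(d)) + 24480/(-26*(G - 12) + 43) = 15898/(-21) + 24480/(-26*(0 - 12) + 43) = 15898*(-1/21) + 24480/(-26*(-12) + 43) = -15898/21 + 24480/(312 + 43) = -15898/21 + 24480/355 = -15898/21 + 24480*(1/355) = -15898/21 + 4896/71 = -1025942/1491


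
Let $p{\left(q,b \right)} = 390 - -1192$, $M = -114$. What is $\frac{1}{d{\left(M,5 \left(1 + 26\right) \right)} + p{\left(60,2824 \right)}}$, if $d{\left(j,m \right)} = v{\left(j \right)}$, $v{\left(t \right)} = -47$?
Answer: $\frac{1}{1535} \approx 0.00065147$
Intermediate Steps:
$d{\left(j,m \right)} = -47$
$p{\left(q,b \right)} = 1582$ ($p{\left(q,b \right)} = 390 + 1192 = 1582$)
$\frac{1}{d{\left(M,5 \left(1 + 26\right) \right)} + p{\left(60,2824 \right)}} = \frac{1}{-47 + 1582} = \frac{1}{1535}$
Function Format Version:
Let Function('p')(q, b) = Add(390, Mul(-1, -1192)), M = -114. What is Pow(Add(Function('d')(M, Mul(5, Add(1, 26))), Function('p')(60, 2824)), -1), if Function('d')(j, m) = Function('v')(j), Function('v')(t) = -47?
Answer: Rational(1, 1535) ≈ 0.00065147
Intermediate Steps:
Function('d')(j, m) = -47
Function('p')(q, b) = 1582 (Function('p')(q, b) = Add(390, 1192) = 1582)
Pow(Add(Function('d')(M, Mul(5, Add(1, 26))), Function('p')(60, 2824)), -1) = Pow(Add(-47, 1582), -1) = Pow(1535, -1) = Rational(1, 1535)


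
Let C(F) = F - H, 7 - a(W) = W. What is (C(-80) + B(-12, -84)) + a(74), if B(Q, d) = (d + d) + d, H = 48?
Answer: -447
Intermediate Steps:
a(W) = 7 - W
C(F) = -48 + F (C(F) = F - 1*48 = F - 48 = -48 + F)
B(Q, d) = 3*d (B(Q, d) = 2*d + d = 3*d)
(C(-80) + B(-12, -84)) + a(74) = ((-48 - 80) + 3*(-84)) + (7 - 1*74) = (-128 - 252) + (7 - 74) = -380 - 67 = -447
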